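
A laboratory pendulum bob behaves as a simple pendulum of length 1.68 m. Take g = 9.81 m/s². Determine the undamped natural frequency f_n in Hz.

0.385 Hz

For a simple pendulum ω_n = √(g/L) = √(9.81/1.68) = √5.839 = 2.416 rad/s.
f_n = ω_n/(2π) = 2.416/6.283 = 0.3846 Hz.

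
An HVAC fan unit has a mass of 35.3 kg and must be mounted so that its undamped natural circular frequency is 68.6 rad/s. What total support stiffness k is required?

k = m·ω_n² = 35.3 × 68.60² = 35.3 × 4706 = 166100 N/m.

166000 N/m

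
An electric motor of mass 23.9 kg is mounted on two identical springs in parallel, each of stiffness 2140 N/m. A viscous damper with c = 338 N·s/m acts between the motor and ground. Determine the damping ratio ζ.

Parallel springs add: k_eq = 2 × 2140 = 4280 N/m.
ω_n = √(k_eq/m) = √(4280/23.9) = 13.38 rad/s.
Critical damping c_c = 2√(k_eq·m) = 2√(4280 × 23.9) = 639.7 N·s/m, so ζ = c/c_c = 338/639.7 = 0.5284.

0.528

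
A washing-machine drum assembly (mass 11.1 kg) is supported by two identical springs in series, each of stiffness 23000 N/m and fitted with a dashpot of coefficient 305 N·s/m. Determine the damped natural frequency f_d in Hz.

4.63 Hz

Series springs: 1/k_eq = 2/23000, so k_eq = 23000/2 = 11500 N/m.
ω_n = √(k_eq/m) = √(11500/11.1) = 32.19 rad/s.
Critical damping c_c = 2√(k_eq·m) = 2√(11500 × 11.1) = 714.6 N·s/m, so ζ = c/c_c = 305/714.6 = 0.4268.
ω_d = ω_n√(1 − ζ²) = 32.19 × √(1 − 0.182) = 29.11 rad/s.
f_d = ω_d/(2π) = 4.633 Hz.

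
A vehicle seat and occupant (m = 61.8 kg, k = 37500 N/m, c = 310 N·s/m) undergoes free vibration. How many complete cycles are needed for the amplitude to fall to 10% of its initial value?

4 cycles

ζ = c/(2√(km)) = 310/(2√(37500 × 61.8)) = 310/3045 = 0.1018.
Logarithmic decrement δ = 2πζ/√(1 − ζ²) = 2π × 0.1018/√(1 − 0.0104) = 0.6431.
x_n/x₀ = e^(−nδ) ≤ 0.1; take ln: n ≥ ln(1/0.1)/δ = 2.303/0.6431 = 3.581.
So 4 complete cycles are required.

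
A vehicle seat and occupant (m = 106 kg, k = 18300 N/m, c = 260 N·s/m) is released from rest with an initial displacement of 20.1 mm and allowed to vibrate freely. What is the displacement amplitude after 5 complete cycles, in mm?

ζ = c/(2√(km)) = 260/(2√(18300 × 106)) = 260/2786 = 0.09334.
Logarithmic decrement δ = 2πζ/√(1 − ζ²) = 2π × 0.09334/√(1 − 0.00871) = 0.5890.
After n cycles, x_n/x₀ = e^(−nδ), so x_5 = 20.1 × e^(−5 × 0.5890) = 20.1 × 0.05259 = 1.057 mm.

1.06 mm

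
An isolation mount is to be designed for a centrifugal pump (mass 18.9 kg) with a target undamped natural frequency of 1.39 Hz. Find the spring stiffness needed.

ω_n = 2πf_n = 2π × 1.39 = 8.734 rad/s.
k = m·ω_n² = 18.9 × 8.734² = 18.9 × 76.28 = 1442 N/m.

1440 N/m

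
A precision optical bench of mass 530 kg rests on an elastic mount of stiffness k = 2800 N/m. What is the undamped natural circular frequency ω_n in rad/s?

2.30 rad/s

ω_n = √(k/m) = √(2800/530) = √5.283 = 2.298 rad/s.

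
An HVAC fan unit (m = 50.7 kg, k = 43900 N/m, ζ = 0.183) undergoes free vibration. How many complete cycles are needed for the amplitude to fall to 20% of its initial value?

2 cycles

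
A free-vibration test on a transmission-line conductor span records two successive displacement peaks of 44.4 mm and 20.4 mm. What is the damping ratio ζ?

Logarithmic decrement δ = (1/n)·ln(x₀/x_n) = (1/1)·ln(44.4/20.4) = (1/1)·ln(2.176) = 0.7777.
ζ = δ/√(4π² + δ²) = 0.7777/√(39.48 + 0.605) = 0.7777/6.331 = 0.1228.

0.123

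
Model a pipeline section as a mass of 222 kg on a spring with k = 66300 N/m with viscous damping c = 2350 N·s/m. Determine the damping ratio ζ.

0.306

ω_n = √(k/m) = √(66300/222) = 17.28 rad/s.
Critical damping c_c = 2√(k·m) = 2√(66300 × 222) = 7673 N·s/m, so ζ = c/c_c = 2350/7673 = 0.3063.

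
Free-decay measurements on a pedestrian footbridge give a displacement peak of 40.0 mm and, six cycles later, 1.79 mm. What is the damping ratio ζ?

0.0821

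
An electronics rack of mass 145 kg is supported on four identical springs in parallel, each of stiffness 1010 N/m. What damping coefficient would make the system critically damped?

Parallel springs add: k_eq = 4 × 1010 = 4040 N/m.
c_c = 2√(k_eq·m) = 2√(4040 × 145) = 2 × 765.4 = 1531 N·s/m.

1530 N·s/m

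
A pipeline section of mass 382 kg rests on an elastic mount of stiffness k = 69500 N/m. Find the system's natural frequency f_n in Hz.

ω_n = √(k/m) = √(69500/382) = √181.9 = 13.49 rad/s.
f_n = ω_n/(2π) = 13.49/6.283 = 2.147 Hz.

2.15 Hz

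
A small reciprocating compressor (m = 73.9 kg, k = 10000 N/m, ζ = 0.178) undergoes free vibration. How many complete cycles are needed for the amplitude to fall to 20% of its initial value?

2 cycles

Logarithmic decrement δ = 2πζ/√(1 − ζ²) = 2π × 0.1780/√(1 − 0.0317) = 1.137.
x_n/x₀ = e^(−nδ) ≤ 0.2; take ln: n ≥ ln(1/0.2)/δ = 1.609/1.137 = 1.416.
So 2 complete cycles are required.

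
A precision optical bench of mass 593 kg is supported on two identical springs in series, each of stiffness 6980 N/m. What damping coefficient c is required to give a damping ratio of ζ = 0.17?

489 N·s/m

Series springs: 1/k_eq = 2/6980, so k_eq = 6980/2 = 3490 N/m.
c_c = 2√(k_eq·m) = 2√(3490 × 593) = 2877 N·s/m.
c = ζ·c_c = 0.17 × 2877 = 489.1 N·s/m.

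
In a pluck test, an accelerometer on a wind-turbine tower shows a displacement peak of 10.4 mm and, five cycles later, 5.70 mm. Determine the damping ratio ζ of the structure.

0.0191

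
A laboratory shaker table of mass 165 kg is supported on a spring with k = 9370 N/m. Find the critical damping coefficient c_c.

2490 N·s/m

c_c = 2√(k·m) = 2√(9370 × 165) = 2 × 1243 = 2487 N·s/m.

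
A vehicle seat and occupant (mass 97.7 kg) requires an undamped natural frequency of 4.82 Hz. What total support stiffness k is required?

89600 N/m

ω_n = 2πf_n = 2π × 4.82 = 30.28 rad/s.
k = m·ω_n² = 97.7 × 30.28² = 97.7 × 917.2 = 89610 N/m.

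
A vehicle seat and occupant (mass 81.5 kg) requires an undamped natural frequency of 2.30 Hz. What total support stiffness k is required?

17000 N/m

ω_n = 2πf_n = 2π × 2.30 = 14.45 rad/s.
k = m·ω_n² = 81.5 × 14.45² = 81.5 × 208.8 = 17020 N/m.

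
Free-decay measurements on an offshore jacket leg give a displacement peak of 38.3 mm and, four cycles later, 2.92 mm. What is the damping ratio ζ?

Logarithmic decrement δ = (1/n)·ln(x₀/x_n) = (1/4)·ln(38.3/2.92) = (1/4)·ln(13.12) = 0.6435.
ζ = δ/√(4π² + δ²) = 0.6435/√(39.48 + 0.414) = 0.6435/6.316 = 0.1019.

0.102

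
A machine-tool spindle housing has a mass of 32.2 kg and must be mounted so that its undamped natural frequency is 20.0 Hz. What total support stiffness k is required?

ω_n = 2πf_n = 2π × 20.0 = 125.7 rad/s.
k = m·ω_n² = 32.2 × 125.7² = 32.2 × 15790 = 508500 N/m.

508000 N/m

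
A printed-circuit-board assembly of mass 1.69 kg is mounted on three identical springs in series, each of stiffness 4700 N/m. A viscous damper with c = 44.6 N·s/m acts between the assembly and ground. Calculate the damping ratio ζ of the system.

0.433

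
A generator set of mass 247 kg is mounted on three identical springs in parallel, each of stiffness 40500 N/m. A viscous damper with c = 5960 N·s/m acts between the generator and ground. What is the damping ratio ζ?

0.544

Parallel springs add: k_eq = 3 × 40500 = 121500 N/m.
ω_n = √(k_eq/m) = √(121500/247) = 22.18 rad/s.
Critical damping c_c = 2√(k_eq·m) = 2√(121500 × 247) = 10960 N·s/m, so ζ = c/c_c = 5960/10960 = 0.5440.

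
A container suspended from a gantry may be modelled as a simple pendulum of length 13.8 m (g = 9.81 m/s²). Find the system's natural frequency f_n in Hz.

For a simple pendulum ω_n = √(g/L) = √(9.81/13.8) = √0.7109 = 0.8431 rad/s.
f_n = ω_n/(2π) = 0.8431/6.283 = 0.1342 Hz.

0.134 Hz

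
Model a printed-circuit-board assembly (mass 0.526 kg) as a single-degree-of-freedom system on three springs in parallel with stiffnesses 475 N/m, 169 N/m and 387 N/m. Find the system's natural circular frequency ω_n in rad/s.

Parallel springs add: k_eq = 475 + 169 + 387 = 1031 N/m.
ω_n = √(k_eq/m) = √(1031/0.526) = √1960 = 44.27 rad/s.

44.3 rad/s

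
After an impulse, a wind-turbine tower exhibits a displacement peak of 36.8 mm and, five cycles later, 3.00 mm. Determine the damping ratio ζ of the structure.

0.0795

Logarithmic decrement δ = (1/n)·ln(x₀/x_n) = (1/5)·ln(36.8/3.00) = (1/5)·ln(12.27) = 0.5014.
ζ = δ/√(4π² + δ²) = 0.5014/√(39.48 + 0.251) = 0.5014/6.303 = 0.07954.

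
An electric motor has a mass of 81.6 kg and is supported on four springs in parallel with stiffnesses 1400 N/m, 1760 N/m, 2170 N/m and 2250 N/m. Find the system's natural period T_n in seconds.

0.652 s

Parallel springs add: k_eq = 1400 + 1760 + 2170 + 2250 = 7580 N/m.
ω_n = √(k_eq/m) = √(7580/81.6) = √92.89 = 9.638 rad/s.
T_n = 2π/ω_n = 6.283/9.638 = 0.6519 s.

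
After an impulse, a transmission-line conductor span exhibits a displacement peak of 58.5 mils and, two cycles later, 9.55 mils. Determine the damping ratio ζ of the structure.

0.143

Logarithmic decrement δ = (1/n)·ln(x₀/x_n) = (1/2)·ln(58.5/9.55) = (1/2)·ln(6.126) = 0.9062.
ζ = δ/√(4π² + δ²) = 0.9062/√(39.48 + 0.821) = 0.9062/6.348 = 0.1428.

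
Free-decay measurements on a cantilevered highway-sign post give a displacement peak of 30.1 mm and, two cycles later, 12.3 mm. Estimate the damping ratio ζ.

0.0710

Logarithmic decrement δ = (1/n)·ln(x₀/x_n) = (1/2)·ln(30.1/12.3) = (1/2)·ln(2.447) = 0.4475.
ζ = δ/√(4π² + δ²) = 0.4475/√(39.48 + 0.200) = 0.4475/6.299 = 0.07104.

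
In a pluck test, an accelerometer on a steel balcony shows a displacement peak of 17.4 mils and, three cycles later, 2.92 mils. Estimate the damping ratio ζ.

Logarithmic decrement δ = (1/n)·ln(x₀/x_n) = (1/3)·ln(17.4/2.92) = (1/3)·ln(5.959) = 0.5950.
ζ = δ/√(4π² + δ²) = 0.5950/√(39.48 + 0.354) = 0.5950/6.311 = 0.09427.

0.0943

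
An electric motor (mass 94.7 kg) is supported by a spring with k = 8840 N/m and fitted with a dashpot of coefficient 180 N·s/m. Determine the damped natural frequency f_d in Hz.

1.53 Hz

ω_n = √(k/m) = √(8840/94.7) = 9.662 rad/s.
Critical damping c_c = 2√(k·m) = 2√(8840 × 94.7) = 1830 N·s/m, so ζ = c/c_c = 180/1830 = 0.09837.
ω_d = ω_n√(1 − ζ²) = 9.662 × √(1 − 0.00968) = 9.615 rad/s.
f_d = ω_d/(2π) = 1.530 Hz.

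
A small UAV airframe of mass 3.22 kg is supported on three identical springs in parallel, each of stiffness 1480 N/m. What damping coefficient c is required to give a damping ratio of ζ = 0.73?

175 N·s/m

Parallel springs add: k_eq = 3 × 1480 = 4440 N/m.
c_c = 2√(k_eq·m) = 2√(4440 × 3.22) = 239.1 N·s/m.
c = ζ·c_c = 0.73 × 239.1 = 174.6 N·s/m.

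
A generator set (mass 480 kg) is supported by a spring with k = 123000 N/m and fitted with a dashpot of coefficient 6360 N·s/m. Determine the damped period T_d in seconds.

0.431 s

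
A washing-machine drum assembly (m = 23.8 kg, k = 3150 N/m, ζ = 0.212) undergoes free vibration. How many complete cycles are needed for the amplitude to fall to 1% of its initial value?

Logarithmic decrement δ = 2πζ/√(1 − ζ²) = 2π × 0.2120/√(1 − 0.0449) = 1.363.
x_n/x₀ = e^(−nδ) ≤ 0.01; take ln: n ≥ ln(1/0.01)/δ = 4.605/1.363 = 3.379.
So 4 complete cycles are required.

4 cycles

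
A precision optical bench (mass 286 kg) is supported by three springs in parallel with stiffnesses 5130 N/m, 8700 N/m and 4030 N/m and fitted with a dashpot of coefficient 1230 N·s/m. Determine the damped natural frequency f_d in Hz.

1.21 Hz

Parallel springs add: k_eq = 5130 + 8700 + 4030 = 17860 N/m.
ω_n = √(k_eq/m) = √(17860/286) = 7.902 rad/s.
Critical damping c_c = 2√(k_eq·m) = 2√(17860 × 286) = 4520 N·s/m, so ζ = c/c_c = 1230/4520 = 0.2721.
ω_d = ω_n√(1 − ζ²) = 7.902 × √(1 − 0.0740) = 7.604 rad/s.
f_d = ω_d/(2π) = 1.210 Hz.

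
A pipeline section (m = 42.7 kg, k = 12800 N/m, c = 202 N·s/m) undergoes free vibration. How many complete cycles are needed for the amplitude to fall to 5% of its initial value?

ζ = c/(2√(km)) = 202/(2√(12800 × 42.7)) = 202/1479 = 0.1366.
Logarithmic decrement δ = 2πζ/√(1 − ζ²) = 2π × 0.1366/√(1 − 0.0187) = 0.8665.
x_n/x₀ = e^(−nδ) ≤ 0.05; take ln: n ≥ ln(1/0.05)/δ = 2.996/0.8665 = 3.457.
So 4 complete cycles are required.

4 cycles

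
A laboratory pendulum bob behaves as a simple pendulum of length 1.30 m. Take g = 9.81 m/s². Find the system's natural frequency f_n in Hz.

0.437 Hz

For a simple pendulum ω_n = √(g/L) = √(9.81/1.30) = √7.546 = 2.747 rad/s.
f_n = ω_n/(2π) = 2.747/6.283 = 0.4372 Hz.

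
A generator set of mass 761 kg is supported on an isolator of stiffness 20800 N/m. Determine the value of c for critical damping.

c_c = 2√(k·m) = 2√(20800 × 761) = 2 × 3979 = 7957 N·s/m.

7960 N·s/m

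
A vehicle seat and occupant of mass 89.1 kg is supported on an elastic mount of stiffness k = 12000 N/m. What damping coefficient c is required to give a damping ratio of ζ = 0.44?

910 N·s/m

c_c = 2√(k·m) = 2√(12000 × 89.1) = 2068 N·s/m.
c = ζ·c_c = 0.44 × 2068 = 909.9 N·s/m.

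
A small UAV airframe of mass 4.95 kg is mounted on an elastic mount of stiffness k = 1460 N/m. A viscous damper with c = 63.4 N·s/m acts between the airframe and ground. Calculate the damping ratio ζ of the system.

0.373

ω_n = √(k/m) = √(1460/4.95) = 17.17 rad/s.
Critical damping c_c = 2√(k·m) = 2√(1460 × 4.95) = 170.0 N·s/m, so ζ = c/c_c = 63.4/170.0 = 0.3729.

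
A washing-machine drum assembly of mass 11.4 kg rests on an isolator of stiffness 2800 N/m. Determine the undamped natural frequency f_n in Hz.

2.49 Hz

ω_n = √(k/m) = √(2800/11.4) = √245.6 = 15.67 rad/s.
f_n = ω_n/(2π) = 15.67/6.283 = 2.494 Hz.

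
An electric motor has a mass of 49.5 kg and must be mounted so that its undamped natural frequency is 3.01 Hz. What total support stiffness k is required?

17700 N/m

ω_n = 2πf_n = 2π × 3.01 = 18.91 rad/s.
k = m·ω_n² = 49.5 × 18.91² = 49.5 × 357.7 = 17710 N/m.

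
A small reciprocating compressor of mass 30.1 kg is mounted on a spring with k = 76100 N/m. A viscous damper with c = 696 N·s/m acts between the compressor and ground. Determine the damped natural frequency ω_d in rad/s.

48.9 rad/s

ω_n = √(k/m) = √(76100/30.1) = 50.28 rad/s.
Critical damping c_c = 2√(k·m) = 2√(76100 × 30.1) = 3027 N·s/m, so ζ = c/c_c = 696/3027 = 0.2299.
ω_d = ω_n√(1 − ζ²) = 50.28 × √(1 − 0.0529) = 48.93 rad/s.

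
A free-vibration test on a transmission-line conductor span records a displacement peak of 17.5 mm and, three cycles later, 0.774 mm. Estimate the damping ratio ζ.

0.163

Logarithmic decrement δ = (1/n)·ln(x₀/x_n) = (1/3)·ln(17.5/0.774) = (1/3)·ln(22.61) = 1.039.
ζ = δ/√(4π² + δ²) = 1.039/√(39.48 + 1.08) = 1.039/6.369 = 0.1632.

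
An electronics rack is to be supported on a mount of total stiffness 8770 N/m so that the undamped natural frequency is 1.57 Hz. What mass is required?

90.1 kg

ω_n = 2πf_n = 2π × 1.57 = 9.865 rad/s.
m = k/ω_n² = 8770/9.865² = 8770/97.31 = 90.12 kg.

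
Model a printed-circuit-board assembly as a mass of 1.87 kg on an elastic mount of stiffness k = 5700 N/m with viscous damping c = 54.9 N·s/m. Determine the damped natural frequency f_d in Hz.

ω_n = √(k/m) = √(5700/1.87) = 55.21 rad/s.
Critical damping c_c = 2√(k·m) = 2√(5700 × 1.87) = 206.5 N·s/m, so ζ = c/c_c = 54.9/206.5 = 0.2659.
ω_d = ω_n√(1 − ζ²) = 55.21 × √(1 − 0.0707) = 53.22 rad/s.
f_d = ω_d/(2π) = 8.471 Hz.

8.47 Hz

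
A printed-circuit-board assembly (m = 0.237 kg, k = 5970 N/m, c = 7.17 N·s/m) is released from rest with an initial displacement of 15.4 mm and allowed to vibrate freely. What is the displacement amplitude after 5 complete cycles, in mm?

0.761 mm

ζ = c/(2√(km)) = 7.17/(2√(5970 × 0.237)) = 7.17/75.23 = 0.09531.
Logarithmic decrement δ = 2πζ/√(1 − ζ²) = 2π × 0.09531/√(1 − 0.00908) = 0.6016.
After n cycles, x_n/x₀ = e^(−nδ), so x_5 = 15.4 × e^(−5 × 0.6016) = 15.4 × 0.04940 = 0.7607 mm.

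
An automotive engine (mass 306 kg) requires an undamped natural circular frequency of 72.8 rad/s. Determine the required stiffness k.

k = m·ω_n² = 306 × 72.80² = 306 × 5300 = 1622000 N/m.

1620000 N/m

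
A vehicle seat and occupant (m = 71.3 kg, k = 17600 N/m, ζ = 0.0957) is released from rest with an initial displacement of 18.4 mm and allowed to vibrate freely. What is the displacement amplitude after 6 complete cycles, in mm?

Logarithmic decrement δ = 2πζ/√(1 − ζ²) = 2π × 0.09570/√(1 − 0.00916) = 0.6041.
After n cycles, x_n/x₀ = e^(−nδ), so x_6 = 18.4 × e^(−6 × 0.6041) = 18.4 × 0.02666 = 0.4906 mm.

0.491 mm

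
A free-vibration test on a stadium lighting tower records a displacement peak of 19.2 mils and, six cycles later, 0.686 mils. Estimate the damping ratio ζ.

0.0880

Logarithmic decrement δ = (1/n)·ln(x₀/x_n) = (1/6)·ln(19.2/0.686) = (1/6)·ln(27.99) = 0.5553.
ζ = δ/√(4π² + δ²) = 0.5553/√(39.48 + 0.308) = 0.5553/6.308 = 0.08804.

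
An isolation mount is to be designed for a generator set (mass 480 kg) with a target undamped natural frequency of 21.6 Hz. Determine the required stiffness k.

8840000 N/m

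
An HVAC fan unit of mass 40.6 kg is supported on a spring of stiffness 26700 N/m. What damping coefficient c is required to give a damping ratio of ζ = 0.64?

c_c = 2√(k·m) = 2√(26700 × 40.6) = 2082 N·s/m.
c = ζ·c_c = 0.64 × 2082 = 1333 N·s/m.

1330 N·s/m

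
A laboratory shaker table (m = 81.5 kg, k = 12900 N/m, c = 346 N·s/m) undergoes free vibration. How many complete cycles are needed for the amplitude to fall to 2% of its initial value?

ζ = c/(2√(km)) = 346/(2√(12900 × 81.5)) = 346/2051 = 0.1687.
Logarithmic decrement δ = 2πζ/√(1 − ζ²) = 2π × 0.1687/√(1 − 0.0285) = 1.076.
x_n/x₀ = e^(−nδ) ≤ 0.02; take ln: n ≥ ln(1/0.02)/δ = 3.912/1.076 = 3.637.
So 4 complete cycles are required.

4 cycles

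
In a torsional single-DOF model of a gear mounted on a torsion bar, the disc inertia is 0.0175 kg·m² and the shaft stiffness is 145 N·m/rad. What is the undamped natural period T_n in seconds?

0.0690 s

ω_n = √(k_t/J) = √(145/0.0175) = √8286 = 91.03 rad/s.
T_n = 2π/ω_n = 6.283/91.03 = 0.06903 s.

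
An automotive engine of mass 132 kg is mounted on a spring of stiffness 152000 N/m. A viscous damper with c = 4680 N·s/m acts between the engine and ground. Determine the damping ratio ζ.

0.522

ω_n = √(k/m) = √(152000/132) = 33.93 rad/s.
Critical damping c_c = 2√(k·m) = 2√(152000 × 132) = 8959 N·s/m, so ζ = c/c_c = 4680/8959 = 0.5224.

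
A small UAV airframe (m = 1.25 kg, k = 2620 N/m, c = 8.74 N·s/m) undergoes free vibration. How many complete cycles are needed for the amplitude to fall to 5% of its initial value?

7 cycles

ζ = c/(2√(km)) = 8.74/(2√(2620 × 1.25)) = 8.74/114.5 = 0.07636.
Logarithmic decrement δ = 2πζ/√(1 − ζ²) = 2π × 0.07636/√(1 − 0.00583) = 0.4812.
x_n/x₀ = e^(−nδ) ≤ 0.05; take ln: n ≥ ln(1/0.05)/δ = 2.996/0.4812 = 6.226.
So 7 complete cycles are required.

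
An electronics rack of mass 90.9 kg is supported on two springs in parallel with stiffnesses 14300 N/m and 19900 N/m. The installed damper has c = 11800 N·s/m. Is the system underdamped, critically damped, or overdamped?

overdamped

Parallel springs add: k_eq = 14300 + 19900 = 34200 N/m.
c_c = 2√(k_eq·m) = 3526 N·s/m; ζ = c/c_c = 11800/3526 = 3.35.
Since ζ > 1 the system is overdamped.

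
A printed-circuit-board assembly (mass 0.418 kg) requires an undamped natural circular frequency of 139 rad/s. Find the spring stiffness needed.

k = m·ω_n² = 0.418 × 139.0² = 0.418 × 19320 = 8076 N/m.

8080 N/m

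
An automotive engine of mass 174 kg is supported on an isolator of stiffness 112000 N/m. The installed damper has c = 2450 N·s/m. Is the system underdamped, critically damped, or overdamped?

underdamped

c_c = 2√(k·m) = 8829 N·s/m; ζ = c/c_c = 2450/8829 = 0.277.
Since ζ < 1 the system is underdamped.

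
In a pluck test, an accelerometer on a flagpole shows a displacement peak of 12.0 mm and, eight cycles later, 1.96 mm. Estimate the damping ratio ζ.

0.0360

Logarithmic decrement δ = (1/n)·ln(x₀/x_n) = (1/8)·ln(12.0/1.96) = (1/8)·ln(6.122) = 0.2265.
ζ = δ/√(4π² + δ²) = 0.2265/√(39.48 + 0.0513) = 0.2265/6.287 = 0.03602.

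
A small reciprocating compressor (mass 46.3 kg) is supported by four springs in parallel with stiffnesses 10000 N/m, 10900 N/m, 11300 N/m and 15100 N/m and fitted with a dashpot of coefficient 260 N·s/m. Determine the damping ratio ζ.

Parallel springs add: k_eq = 10000 + 10900 + 11300 + 15100 = 47300 N/m.
ω_n = √(k_eq/m) = √(47300/46.3) = 31.96 rad/s.
Critical damping c_c = 2√(k_eq·m) = 2√(47300 × 46.3) = 2960 N·s/m, so ζ = c/c_c = 260/2960 = 0.08785.

0.0878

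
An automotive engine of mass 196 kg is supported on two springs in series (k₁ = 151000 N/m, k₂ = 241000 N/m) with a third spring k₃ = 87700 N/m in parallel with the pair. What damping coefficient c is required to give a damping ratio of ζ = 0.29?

Series pair: k_s = k₁k₂/(k₁+k₂) = (151000)(241000)/(151000 + 241000) = 92830 N/m. In parallel with k₃: k_eq = 92830 + 87700 = 180500 N/m.
c_c = 2√(k_eq·m) = 2√(180500 × 196) = 11900 N·s/m.
c = ζ·c_c = 0.29 × 11900 = 3450 N·s/m.

3450 N·s/m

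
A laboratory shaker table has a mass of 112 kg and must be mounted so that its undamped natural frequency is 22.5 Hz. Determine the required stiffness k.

ω_n = 2πf_n = 2π × 22.5 = 141.4 rad/s.
k = m·ω_n² = 112 × 141.4² = 112 × 19990 = 2238000 N/m.

2240000 N/m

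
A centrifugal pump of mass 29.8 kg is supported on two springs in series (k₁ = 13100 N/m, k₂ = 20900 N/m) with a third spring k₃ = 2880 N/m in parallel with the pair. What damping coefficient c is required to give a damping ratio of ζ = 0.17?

194 N·s/m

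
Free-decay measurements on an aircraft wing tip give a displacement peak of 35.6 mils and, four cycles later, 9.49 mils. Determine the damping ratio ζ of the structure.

Logarithmic decrement δ = (1/n)·ln(x₀/x_n) = (1/4)·ln(35.6/9.49) = (1/4)·ln(3.751) = 0.3305.
ζ = δ/√(4π² + δ²) = 0.3305/√(39.48 + 0.109) = 0.3305/6.292 = 0.05253.

0.0525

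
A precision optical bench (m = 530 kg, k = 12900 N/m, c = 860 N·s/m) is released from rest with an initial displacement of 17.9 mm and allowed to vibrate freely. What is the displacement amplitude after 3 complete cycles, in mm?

0.773 mm

ζ = c/(2√(km)) = 860/(2√(12900 × 530)) = 860/5230 = 0.1645.
Logarithmic decrement δ = 2πζ/√(1 − ζ²) = 2π × 0.1645/√(1 − 0.0270) = 1.048.
After n cycles, x_n/x₀ = e^(−nδ), so x_3 = 17.9 × e^(−3 × 1.048) = 17.9 × 0.04317 = 0.7727 mm.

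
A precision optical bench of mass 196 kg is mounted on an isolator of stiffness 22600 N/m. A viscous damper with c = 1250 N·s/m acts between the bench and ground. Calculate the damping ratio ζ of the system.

0.297

ω_n = √(k/m) = √(22600/196) = 10.74 rad/s.
Critical damping c_c = 2√(k·m) = 2√(22600 × 196) = 4209 N·s/m, so ζ = c/c_c = 1250/4209 = 0.2970.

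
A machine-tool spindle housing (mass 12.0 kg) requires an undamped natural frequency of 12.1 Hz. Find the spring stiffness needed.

69400 N/m

ω_n = 2πf_n = 2π × 12.1 = 76.03 rad/s.
k = m·ω_n² = 12.0 × 76.03² = 12.0 × 5780 = 69360 N/m.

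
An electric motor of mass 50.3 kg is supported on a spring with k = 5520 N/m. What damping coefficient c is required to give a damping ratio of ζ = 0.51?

c_c = 2√(k·m) = 2√(5520 × 50.3) = 1054 N·s/m.
c = ζ·c_c = 0.51 × 1054 = 537.5 N·s/m.

537 N·s/m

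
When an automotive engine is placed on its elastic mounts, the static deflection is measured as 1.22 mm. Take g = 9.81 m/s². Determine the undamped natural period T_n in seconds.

0.0701 s

ω_n = √(g/δ_st) = √(9.81/0.00122) = √8041 = 89.67 rad/s.
T_n = 2π/ω_n = 6.283/89.67 = 0.07007 s.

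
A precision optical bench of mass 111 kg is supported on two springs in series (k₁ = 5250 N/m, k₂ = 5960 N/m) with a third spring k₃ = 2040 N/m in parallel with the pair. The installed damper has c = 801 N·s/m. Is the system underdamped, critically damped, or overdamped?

underdamped

Series pair: k_s = k₁k₂/(k₁+k₂) = (5250)(5960)/(5250 + 5960) = 2791 N/m. In parallel with k₃: k_eq = 2791 + 2040 = 4831 N/m.
c_c = 2√(k_eq·m) = 1465 N·s/m; ζ = c/c_c = 801/1465 = 0.547.
Since ζ < 1 the system is underdamped.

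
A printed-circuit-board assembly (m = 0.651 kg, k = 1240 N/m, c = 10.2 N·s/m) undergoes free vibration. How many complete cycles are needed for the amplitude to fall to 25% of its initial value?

ζ = c/(2√(km)) = 10.2/(2√(1240 × 0.651)) = 10.2/56.82 = 0.1795.
Logarithmic decrement δ = 2πζ/√(1 − ζ²) = 2π × 0.1795/√(1 − 0.0322) = 1.146.
x_n/x₀ = e^(−nδ) ≤ 0.25; take ln: n ≥ ln(1/0.25)/δ = 1.386/1.146 = 1.209.
So 2 complete cycles are required.

2 cycles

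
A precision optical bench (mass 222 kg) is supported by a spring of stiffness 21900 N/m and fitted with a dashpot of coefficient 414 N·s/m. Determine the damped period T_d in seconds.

ω_n = √(k/m) = √(21900/222) = 9.932 rad/s.
Critical damping c_c = 2√(k·m) = 2√(21900 × 222) = 4410 N·s/m, so ζ = c/c_c = 414/4410 = 0.09388.
ω_d = ω_n√(1 − ζ²) = 9.932 × √(1 − 0.00881) = 9.888 rad/s.
T_d = 2π/ω_d = 0.6354 s.

0.635 s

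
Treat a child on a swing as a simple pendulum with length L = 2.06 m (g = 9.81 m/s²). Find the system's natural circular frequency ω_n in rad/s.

2.18 rad/s

For a simple pendulum ω_n = √(g/L) = √(9.81/2.06) = √4.762 = 2.182 rad/s.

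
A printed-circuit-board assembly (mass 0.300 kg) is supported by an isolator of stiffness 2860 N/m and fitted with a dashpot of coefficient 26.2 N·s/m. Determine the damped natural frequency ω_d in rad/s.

ω_n = √(k/m) = √(2860/0.300) = 97.64 rad/s.
Critical damping c_c = 2√(k·m) = 2√(2860 × 0.300) = 58.58 N·s/m, so ζ = c/c_c = 26.2/58.58 = 0.4472.
ω_d = ω_n√(1 − ζ²) = 97.64 × √(1 − 0.200) = 87.33 rad/s.

87.3 rad/s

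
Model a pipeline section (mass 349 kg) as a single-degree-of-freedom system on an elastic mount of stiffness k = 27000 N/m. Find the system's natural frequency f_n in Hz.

ω_n = √(k/m) = √(27000/349) = √77.36 = 8.796 rad/s.
f_n = ω_n/(2π) = 8.796/6.283 = 1.400 Hz.

1.40 Hz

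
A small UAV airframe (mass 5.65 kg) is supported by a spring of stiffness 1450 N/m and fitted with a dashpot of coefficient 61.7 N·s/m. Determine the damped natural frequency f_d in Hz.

ω_n = √(k/m) = √(1450/5.65) = 16.02 rad/s.
Critical damping c_c = 2√(k·m) = 2√(1450 × 5.65) = 181.0 N·s/m, so ζ = c/c_c = 61.7/181.0 = 0.3408.
ω_d = ω_n√(1 − ζ²) = 16.02 × √(1 − 0.116) = 15.06 rad/s.
f_d = ω_d/(2π) = 2.397 Hz.

2.40 Hz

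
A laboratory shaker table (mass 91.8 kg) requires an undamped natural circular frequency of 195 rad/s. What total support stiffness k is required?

3490000 N/m

k = m·ω_n² = 91.8 × 195.0² = 91.8 × 38020 = 3491000 N/m.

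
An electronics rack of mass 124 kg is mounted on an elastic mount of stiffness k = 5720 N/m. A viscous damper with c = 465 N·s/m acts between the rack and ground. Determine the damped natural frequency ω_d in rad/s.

6.53 rad/s

ω_n = √(k/m) = √(5720/124) = 6.792 rad/s.
Critical damping c_c = 2√(k·m) = 2√(5720 × 124) = 1684 N·s/m, so ζ = c/c_c = 465/1684 = 0.2761.
ω_d = ω_n√(1 − ζ²) = 6.792 × √(1 − 0.0762) = 6.528 rad/s.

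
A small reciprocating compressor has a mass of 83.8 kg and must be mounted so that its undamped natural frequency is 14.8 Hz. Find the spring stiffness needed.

ω_n = 2πf_n = 2π × 14.8 = 92.99 rad/s.
k = m·ω_n² = 83.8 × 92.99² = 83.8 × 8647 = 724600 N/m.

725000 N/m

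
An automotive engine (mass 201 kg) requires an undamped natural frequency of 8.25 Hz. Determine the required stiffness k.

ω_n = 2πf_n = 2π × 8.25 = 51.84 rad/s.
k = m·ω_n² = 201 × 51.84² = 201 × 2687 = 540100 N/m.

540000 N/m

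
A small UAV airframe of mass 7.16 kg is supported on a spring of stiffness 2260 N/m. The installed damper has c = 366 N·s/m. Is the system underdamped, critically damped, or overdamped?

overdamped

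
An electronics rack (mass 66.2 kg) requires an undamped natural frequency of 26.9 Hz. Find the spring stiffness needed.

ω_n = 2πf_n = 2π × 26.9 = 169.0 rad/s.
k = m·ω_n² = 66.2 × 169.0² = 66.2 × 28570 = 1891000 N/m.

1890000 N/m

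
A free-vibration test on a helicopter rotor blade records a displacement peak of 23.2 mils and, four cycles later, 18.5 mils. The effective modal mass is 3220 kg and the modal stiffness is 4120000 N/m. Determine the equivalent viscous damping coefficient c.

2070 N·s/m

Logarithmic decrement δ = (1/n)·ln(x₀/x_n) = (1/4)·ln(23.2/18.5) = (1/4)·ln(1.254) = 0.05660.
ζ = δ/√(4π² + δ²) = 0.05660/√(39.48 + 0.00320) = 0.05660/6.283 = 0.009007.
c = ζ · 2√(km) = 0.009007 × 2√(4120000 × 3220) = 0.009007 × 230400 = 2075 N·s/m.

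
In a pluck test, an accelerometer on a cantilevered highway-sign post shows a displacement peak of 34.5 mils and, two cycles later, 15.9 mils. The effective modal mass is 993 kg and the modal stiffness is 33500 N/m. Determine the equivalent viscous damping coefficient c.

710 N·s/m

Logarithmic decrement δ = (1/n)·ln(x₀/x_n) = (1/2)·ln(34.5/15.9) = (1/2)·ln(2.170) = 0.3873.
ζ = δ/√(4π² + δ²) = 0.3873/√(39.48 + 0.150) = 0.3873/6.295 = 0.06153.
c = ζ · 2√(km) = 0.06153 × 2√(33500 × 993) = 0.06153 × 11540 = 709.7 N·s/m.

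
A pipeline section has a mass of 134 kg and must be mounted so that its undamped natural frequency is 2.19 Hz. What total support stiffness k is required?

25400 N/m

ω_n = 2πf_n = 2π × 2.19 = 13.76 rad/s.
k = m·ω_n² = 134 × 13.76² = 134 × 189.3 = 25370 N/m.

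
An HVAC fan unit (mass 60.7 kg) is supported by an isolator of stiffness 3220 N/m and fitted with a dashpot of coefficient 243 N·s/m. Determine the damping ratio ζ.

0.275

ω_n = √(k/m) = √(3220/60.7) = 7.283 rad/s.
Critical damping c_c = 2√(k·m) = 2√(3220 × 60.7) = 884.2 N·s/m, so ζ = c/c_c = 243/884.2 = 0.2748.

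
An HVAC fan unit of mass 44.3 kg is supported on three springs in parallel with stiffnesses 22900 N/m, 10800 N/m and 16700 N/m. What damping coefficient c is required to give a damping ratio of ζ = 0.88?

Parallel springs add: k_eq = 22900 + 10800 + 16700 = 50400 N/m.
c_c = 2√(k_eq·m) = 2√(50400 × 44.3) = 2988 N·s/m.
c = ζ·c_c = 0.88 × 2988 = 2630 N·s/m.

2630 N·s/m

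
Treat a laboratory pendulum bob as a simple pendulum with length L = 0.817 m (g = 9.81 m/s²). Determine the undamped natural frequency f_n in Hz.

0.551 Hz

For a simple pendulum ω_n = √(g/L) = √(9.81/0.817) = √12.01 = 3.465 rad/s.
f_n = ω_n/(2π) = 3.465/6.283 = 0.5515 Hz.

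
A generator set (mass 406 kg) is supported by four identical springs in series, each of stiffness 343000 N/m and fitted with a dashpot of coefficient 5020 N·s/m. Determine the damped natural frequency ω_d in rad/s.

13.2 rad/s

Series springs: 1/k_eq = 4/343000, so k_eq = 343000/4 = 85750 N/m.
ω_n = √(k_eq/m) = √(85750/406) = 14.53 rad/s.
Critical damping c_c = 2√(k_eq·m) = 2√(85750 × 406) = 11800 N·s/m, so ζ = c/c_c = 5020/11800 = 0.4254.
ω_d = ω_n√(1 − ζ²) = 14.53 × √(1 − 0.181) = 13.15 rad/s.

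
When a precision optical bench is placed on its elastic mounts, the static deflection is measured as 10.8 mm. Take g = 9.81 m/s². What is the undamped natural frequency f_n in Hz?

ω_n = √(g/δ_st) = √(9.81/0.0108) = √908.3 = 30.14 rad/s.
f_n = ω_n/(2π) = 30.14/6.283 = 4.797 Hz.

4.80 Hz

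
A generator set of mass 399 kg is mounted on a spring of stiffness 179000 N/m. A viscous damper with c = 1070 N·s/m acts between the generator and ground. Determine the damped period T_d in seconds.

ω_n = √(k/m) = √(179000/399) = 21.18 rad/s.
Critical damping c_c = 2√(k·m) = 2√(179000 × 399) = 16900 N·s/m, so ζ = c/c_c = 1070/16900 = 0.06331.
ω_d = ω_n√(1 − ζ²) = 21.18 × √(1 − 0.00401) = 21.14 rad/s.
T_d = 2π/ω_d = 0.2972 s.

0.297 s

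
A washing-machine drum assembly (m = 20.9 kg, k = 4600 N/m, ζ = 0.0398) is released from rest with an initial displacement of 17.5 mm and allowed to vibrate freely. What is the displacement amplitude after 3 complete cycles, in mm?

8.26 mm

Logarithmic decrement δ = 2πζ/√(1 − ζ²) = 2π × 0.03980/√(1 − 0.00158) = 0.2503.
After n cycles, x_n/x₀ = e^(−nδ), so x_3 = 17.5 × e^(−3 × 0.2503) = 17.5 × 0.4720 = 8.260 mm.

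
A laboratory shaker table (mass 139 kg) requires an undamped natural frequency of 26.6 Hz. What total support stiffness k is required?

ω_n = 2πf_n = 2π × 26.6 = 167.1 rad/s.
k = m·ω_n² = 139 × 167.1² = 139 × 27930 = 3883000 N/m.

3880000 N/m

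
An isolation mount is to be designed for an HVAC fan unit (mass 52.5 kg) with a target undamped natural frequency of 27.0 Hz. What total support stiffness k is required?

ω_n = 2πf_n = 2π × 27.0 = 169.6 rad/s.
k = m·ω_n² = 52.5 × 169.6² = 52.5 × 28780 = 1511000 N/m.

1510000 N/m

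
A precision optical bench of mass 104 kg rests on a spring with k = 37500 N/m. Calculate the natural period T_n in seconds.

0.331 s

ω_n = √(k/m) = √(37500/104) = √360.6 = 18.99 rad/s.
T_n = 2π/ω_n = 6.283/18.99 = 0.3309 s.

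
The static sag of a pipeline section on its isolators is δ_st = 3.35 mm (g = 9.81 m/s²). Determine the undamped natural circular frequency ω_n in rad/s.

ω_n = √(g/δ_st) = √(9.81/0.00335) = √2928 = 54.11 rad/s.

54.1 rad/s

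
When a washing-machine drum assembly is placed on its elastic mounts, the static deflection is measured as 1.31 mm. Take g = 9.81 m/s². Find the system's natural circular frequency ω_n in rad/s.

86.5 rad/s

ω_n = √(g/δ_st) = √(9.81/0.00131) = √7489 = 86.54 rad/s.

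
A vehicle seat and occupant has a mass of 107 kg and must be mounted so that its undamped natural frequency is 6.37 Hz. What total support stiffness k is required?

ω_n = 2πf_n = 2π × 6.37 = 40.02 rad/s.
k = m·ω_n² = 107 × 40.02² = 107 × 1602 = 171400 N/m.

171000 N/m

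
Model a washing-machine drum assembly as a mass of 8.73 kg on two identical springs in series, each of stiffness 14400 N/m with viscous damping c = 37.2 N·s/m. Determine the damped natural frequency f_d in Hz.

Series springs: 1/k_eq = 2/14400, so k_eq = 14400/2 = 7200 N/m.
ω_n = √(k_eq/m) = √(7200/8.73) = 28.72 rad/s.
Critical damping c_c = 2√(k_eq·m) = 2√(7200 × 8.73) = 501.4 N·s/m, so ζ = c/c_c = 37.2/501.4 = 0.07419.
ω_d = ω_n√(1 − ζ²) = 28.72 × √(1 − 0.00550) = 28.64 rad/s.
f_d = ω_d/(2π) = 4.558 Hz.

4.56 Hz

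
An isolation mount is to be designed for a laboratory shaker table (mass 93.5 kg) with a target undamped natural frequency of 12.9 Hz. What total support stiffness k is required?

614000 N/m

ω_n = 2πf_n = 2π × 12.9 = 81.05 rad/s.
k = m·ω_n² = 93.5 × 81.05² = 93.5 × 6570 = 614300 N/m.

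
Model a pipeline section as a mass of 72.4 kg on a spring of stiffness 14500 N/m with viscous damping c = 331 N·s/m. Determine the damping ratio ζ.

ω_n = √(k/m) = √(14500/72.4) = 14.15 rad/s.
Critical damping c_c = 2√(k·m) = 2√(14500 × 72.4) = 2049 N·s/m, so ζ = c/c_c = 331/2049 = 0.1615.

0.162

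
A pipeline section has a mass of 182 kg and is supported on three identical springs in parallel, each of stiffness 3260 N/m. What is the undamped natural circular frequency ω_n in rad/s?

Parallel springs add: k_eq = 3 × 3260 = 9780 N/m.
ω_n = √(k_eq/m) = √(9780/182) = √53.74 = 7.331 rad/s.

7.33 rad/s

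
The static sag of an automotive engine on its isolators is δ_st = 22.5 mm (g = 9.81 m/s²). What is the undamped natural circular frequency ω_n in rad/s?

20.9 rad/s

ω_n = √(g/δ_st) = √(9.81/0.0225) = √436.0 = 20.88 rad/s.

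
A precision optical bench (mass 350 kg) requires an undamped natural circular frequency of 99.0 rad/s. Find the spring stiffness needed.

k = m·ω_n² = 350 × 99.00² = 350 × 9801 = 3430000 N/m.

3430000 N/m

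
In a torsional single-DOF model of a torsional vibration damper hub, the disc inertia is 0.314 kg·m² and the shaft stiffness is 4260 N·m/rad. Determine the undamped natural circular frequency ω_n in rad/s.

ω_n = √(k_t/J) = √(4260/0.314) = √13570 = 116.5 rad/s.

116 rad/s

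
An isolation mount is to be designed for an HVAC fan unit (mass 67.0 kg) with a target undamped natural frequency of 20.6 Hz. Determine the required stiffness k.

1120000 N/m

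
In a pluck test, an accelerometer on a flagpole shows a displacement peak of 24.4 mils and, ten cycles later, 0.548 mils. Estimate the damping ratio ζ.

Logarithmic decrement δ = (1/n)·ln(x₀/x_n) = (1/10)·ln(24.4/0.548) = (1/10)·ln(44.53) = 0.3796.
ζ = δ/√(4π² + δ²) = 0.3796/√(39.48 + 0.144) = 0.3796/6.295 = 0.06031.

0.0603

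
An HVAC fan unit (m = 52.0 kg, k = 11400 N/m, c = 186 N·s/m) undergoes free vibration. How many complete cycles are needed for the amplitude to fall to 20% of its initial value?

3 cycles

ζ = c/(2√(km)) = 186/(2√(11400 × 52.0)) = 186/1540 = 0.1208.
Logarithmic decrement δ = 2πζ/√(1 − ζ²) = 2π × 0.1208/√(1 − 0.0146) = 0.7645.
x_n/x₀ = e^(−nδ) ≤ 0.2; take ln: n ≥ ln(1/0.2)/δ = 1.609/0.7645 = 2.105.
So 3 complete cycles are required.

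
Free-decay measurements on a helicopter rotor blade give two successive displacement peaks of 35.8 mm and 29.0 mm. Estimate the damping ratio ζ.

0.0335

Logarithmic decrement δ = (1/n)·ln(x₀/x_n) = (1/1)·ln(35.8/29.0) = (1/1)·ln(1.234) = 0.2107.
ζ = δ/√(4π² + δ²) = 0.2107/√(39.48 + 0.0444) = 0.2107/6.287 = 0.03351.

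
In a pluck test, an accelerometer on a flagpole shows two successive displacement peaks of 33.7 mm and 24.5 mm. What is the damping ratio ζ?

Logarithmic decrement δ = (1/n)·ln(x₀/x_n) = (1/1)·ln(33.7/24.5) = (1/1)·ln(1.376) = 0.3188.
ζ = δ/√(4π² + δ²) = 0.3188/√(39.48 + 0.102) = 0.3188/6.291 = 0.05068.

0.0507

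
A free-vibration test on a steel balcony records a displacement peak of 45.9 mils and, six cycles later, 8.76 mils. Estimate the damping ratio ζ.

Logarithmic decrement δ = (1/n)·ln(x₀/x_n) = (1/6)·ln(45.9/8.76) = (1/6)·ln(5.240) = 0.2760.
ζ = δ/√(4π² + δ²) = 0.2760/√(39.48 + 0.0762) = 0.2760/6.289 = 0.04389.

0.0439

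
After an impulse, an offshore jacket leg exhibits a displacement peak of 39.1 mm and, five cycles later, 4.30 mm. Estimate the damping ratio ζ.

Logarithmic decrement δ = (1/n)·ln(x₀/x_n) = (1/5)·ln(39.1/4.30) = (1/5)·ln(9.093) = 0.4415.
ζ = δ/√(4π² + δ²) = 0.4415/√(39.48 + 0.195) = 0.4415/6.299 = 0.07009.

0.0701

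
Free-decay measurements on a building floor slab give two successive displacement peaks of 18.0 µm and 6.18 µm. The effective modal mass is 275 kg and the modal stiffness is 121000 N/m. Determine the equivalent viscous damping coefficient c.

1940 N·s/m

Logarithmic decrement δ = (1/n)·ln(x₀/x_n) = (1/1)·ln(18.0/6.18) = (1/1)·ln(2.913) = 1.069.
ζ = δ/√(4π² + δ²) = 1.069/√(39.48 + 1.14) = 1.069/6.373 = 0.1677.
c = ζ · 2√(km) = 0.1677 × 2√(121000 × 275) = 0.1677 × 11540 = 1935 N·s/m.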